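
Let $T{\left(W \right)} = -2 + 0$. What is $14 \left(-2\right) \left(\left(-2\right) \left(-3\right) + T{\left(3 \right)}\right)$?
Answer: $-112$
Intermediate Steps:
$T{\left(W \right)} = -2$
$14 \left(-2\right) \left(\left(-2\right) \left(-3\right) + T{\left(3 \right)}\right) = 14 \left(-2\right) \left(\left(-2\right) \left(-3\right) - 2\right) = - 28 \left(6 - 2\right) = \left(-28\right) 4 = -112$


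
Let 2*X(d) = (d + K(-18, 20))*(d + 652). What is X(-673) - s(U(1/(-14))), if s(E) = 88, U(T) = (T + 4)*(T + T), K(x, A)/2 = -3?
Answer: 14083/2 ≈ 7041.5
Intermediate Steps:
K(x, A) = -6 (K(x, A) = 2*(-3) = -6)
U(T) = 2*T*(4 + T) (U(T) = (4 + T)*(2*T) = 2*T*(4 + T))
X(d) = (-6 + d)*(652 + d)/2 (X(d) = ((d - 6)*(d + 652))/2 = ((-6 + d)*(652 + d))/2 = (-6 + d)*(652 + d)/2)
X(-673) - s(U(1/(-14))) = (-1956 + (½)*(-673)² + 323*(-673)) - 1*88 = (-1956 + (½)*452929 - 217379) - 88 = (-1956 + 452929/2 - 217379) - 88 = 14259/2 - 88 = 14083/2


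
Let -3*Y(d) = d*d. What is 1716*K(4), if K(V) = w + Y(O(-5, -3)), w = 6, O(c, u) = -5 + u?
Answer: -26312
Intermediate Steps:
Y(d) = -d²/3 (Y(d) = -d*d/3 = -d²/3)
K(V) = -46/3 (K(V) = 6 - (-5 - 3)²/3 = 6 - ⅓*(-8)² = 6 - ⅓*64 = 6 - 64/3 = -46/3)
1716*K(4) = 1716*(-46/3) = -26312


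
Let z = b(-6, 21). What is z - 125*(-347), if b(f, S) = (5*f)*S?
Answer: 42745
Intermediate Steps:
b(f, S) = 5*S*f
z = -630 (z = 5*21*(-6) = -630)
z - 125*(-347) = -630 - 125*(-347) = -630 + 43375 = 42745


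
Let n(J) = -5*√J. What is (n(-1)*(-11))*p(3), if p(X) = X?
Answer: 165*I ≈ 165.0*I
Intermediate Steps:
(n(-1)*(-11))*p(3) = (-5*I*(-11))*3 = (55*I)*3 = 165*I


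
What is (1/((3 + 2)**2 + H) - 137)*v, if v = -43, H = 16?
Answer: 241488/41 ≈ 5890.0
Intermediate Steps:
(1/((3 + 2)**2 + H) - 137)*v = (1/((3 + 2)**2 + 16) - 137)*(-43) = (1/(5**2 + 16) - 137)*(-43) = (1/(25 + 16) - 137)*(-43) = (1/41 - 137)*(-43) = -5616/41*(-43) = 241488/41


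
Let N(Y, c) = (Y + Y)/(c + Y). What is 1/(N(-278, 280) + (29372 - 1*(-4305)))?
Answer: 1/33399 ≈ 2.9941e-5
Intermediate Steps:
N(Y, c) = 2*Y/(Y + c) (N(Y, c) = (2*Y)/(Y + c) = 2*Y/(Y + c))
1/(N(-278, 280) + (29372 - 1*(-4305))) = 1/(2*(-278)/(-278 + 280) + (29372 - 1*(-4305))) = 1/(2*(-278)/2 + (29372 + 4305)) = 1/(2*(-278)*(½) + 33677) = 1/(-278 + 33677) = 1/33399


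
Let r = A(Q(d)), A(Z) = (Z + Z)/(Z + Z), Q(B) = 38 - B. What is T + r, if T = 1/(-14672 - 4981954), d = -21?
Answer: 4996625/4996626 ≈ 1.0000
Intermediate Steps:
A(Z) = 1 (A(Z) = (2*Z)/((2*Z)) = (2*Z)*(1/(2*Z)) = 1)
T = -1/4996626 (T = 1/(-4996626) = -1/4996626 ≈ -2.0013e-7)
r = 1
T + r = -1/4996626 + 1 = 4996625/4996626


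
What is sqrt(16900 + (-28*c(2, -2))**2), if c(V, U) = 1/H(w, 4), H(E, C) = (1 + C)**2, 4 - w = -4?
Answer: 2*sqrt(2640821)/25 ≈ 130.00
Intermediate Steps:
w = 8 (w = 4 - 1*(-4) = 4 + 4 = 8)
c(V, U) = 1/25 (c(V, U) = 1/((1 + 4)**2) = 1/(5**2) = 1/25)
sqrt(16900 + (-28*c(2, -2))**2) = sqrt(16900 + (-28*1/25)**2) = sqrt(16900 + (-28/25)**2) = sqrt(16900 + 784/625) = sqrt(10563284/625) = 2*sqrt(2640821)/25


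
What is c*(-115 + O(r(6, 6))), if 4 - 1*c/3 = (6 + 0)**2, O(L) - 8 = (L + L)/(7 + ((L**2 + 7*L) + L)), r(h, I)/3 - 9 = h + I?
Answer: 102693/10 ≈ 10269.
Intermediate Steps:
r(h, I) = 27 + 3*I + 3*h (r(h, I) = 27 + 3*(h + I) = 27 + 3*(I + h) = 27 + (3*I + 3*h) = 27 + 3*I + 3*h)
O(L) = 8 + 2*L/(7 + L**2 + 8*L) (O(L) = 8 + (L + L)/(7 + ((L**2 + 7*L) + L)) = 8 + (2*L)/(7 + (L**2 + 8*L)) = 8 + (2*L)/(7 + L**2 + 8*L) = 8 + 2*L/(7 + L**2 + 8*L))
c = -96 (c = 12 - 3*(6 + 0)**2 = 12 - 3*6**2 = 12 - 3*36 = 12 - 108 = -96)
c*(-115 + O(r(6, 6))) = -96*(-115 + 2*(28 + 4*(27 + 3*6 + 3*6)**2 + 33*(27 + 3*6 + 3*6))/(7 + (27 + 3*6 + 3*6)**2 + 8*(27 + 3*6 + 3*6))) = -96*(-115 + 2*(28 + 4*(27 + 18 + 18)**2 + 33*(27 + 18 + 18))/(7 + (27 + 18 + 18)**2 + 8*(27 + 18 + 18))) = -96*(-115 + 2*(28 + 4*63**2 + 33*63)/(7 + 63**2 + 8*63)) = -96*(-115 + 2*(28 + 4*3969 + 2079)/(7 + 3969 + 504)) = -96*(-115 + 2*(28 + 15876 + 2079)/4480) = -96*(-115 + 2*(1/4480)*17983) = -96*(-115 + 2569/320) = -96*(-34231/320) = 102693/10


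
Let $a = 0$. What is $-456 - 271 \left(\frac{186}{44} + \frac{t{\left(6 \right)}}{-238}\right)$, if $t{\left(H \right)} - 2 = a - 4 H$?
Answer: $- \frac{4258547}{2618} \approx -1626.6$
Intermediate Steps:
$t{\left(H \right)} = 2 - 4 H$ ($t{\left(H \right)} = 2 + \left(0 - 4 H\right) = 2 - 4 H$)
$-456 - 271 \left(\frac{186}{44} + \frac{t{\left(6 \right)}}{-238}\right) = -456 - 271 \left(\frac{186}{44} + \frac{2 - 24}{-238}\right) = -456 - 271 \left(186 \cdot \frac{1}{44} + \left(2 - 24\right) \left(- \frac{1}{238}\right)\right) = -456 - 271 \left(\frac{93}{22} - - \frac{11}{119}\right) = -456 - 271 \left(\frac{93}{22} + \frac{11}{119}\right) = -456 - \frac{3064739}{2618} = - \frac{4258547}{2618}$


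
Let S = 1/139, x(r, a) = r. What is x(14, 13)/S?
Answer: 1946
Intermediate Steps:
S = 1/139 ≈ 0.0071942
x(14, 13)/S = 14/(1/139) = 14*139 = 1946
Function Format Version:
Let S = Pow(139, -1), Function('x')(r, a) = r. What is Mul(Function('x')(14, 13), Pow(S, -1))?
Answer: 1946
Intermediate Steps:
S = Rational(1, 139) ≈ 0.0071942
Mul(Function('x')(14, 13), Pow(S, -1)) = Mul(14, Pow(Rational(1, 139), -1)) = Mul(14, 139) = 1946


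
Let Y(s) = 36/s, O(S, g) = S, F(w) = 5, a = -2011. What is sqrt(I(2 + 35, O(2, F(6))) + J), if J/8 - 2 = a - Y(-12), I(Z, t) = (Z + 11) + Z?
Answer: I*sqrt(15963) ≈ 126.34*I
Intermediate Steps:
I(Z, t) = 11 + 2*Z (I(Z, t) = (11 + Z) + Z = 11 + 2*Z)
J = -16048 (J = 16 + 8*(-2011 - 36/(-12)) = 16 + 8*(-2011 - 36*(-1)/12) = 16 + 8*(-2011 - 1*(-3)) = 16 + 8*(-2011 + 3) = 16 + 8*(-2008) = 16 - 16064 = -16048)
sqrt(I(2 + 35, O(2, F(6))) + J) = sqrt((11 + 2*(2 + 35)) - 16048) = sqrt((11 + 2*37) - 16048) = sqrt((11 + 74) - 16048) = sqrt(85 - 16048) = sqrt(-15963) = I*sqrt(15963)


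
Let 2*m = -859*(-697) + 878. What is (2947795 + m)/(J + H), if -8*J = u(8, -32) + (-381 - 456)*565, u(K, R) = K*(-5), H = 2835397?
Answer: 25980764/23156121 ≈ 1.1220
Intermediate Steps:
m = 599601/2 (m = (-859*(-697) + 878)/2 = (598723 + 878)/2 = (½)*599601 = 599601/2 ≈ 2.9980e+5)
u(K, R) = -5*K
J = 472945/8 (J = -(-5*8 + (-381 - 456)*565)/8 = -(-40 - 837*565)/8 = -(-40 - 472905)/8 = -⅛*(-472945) = 472945/8 ≈ 59118.)
(2947795 + m)/(J + H) = (2947795 + 599601/2)/(472945/8 + 2835397) = 6495191/(2*(23156121/8)) = (6495191/2)*(8/23156121) = 25980764/23156121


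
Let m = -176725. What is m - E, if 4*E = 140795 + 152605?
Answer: -250075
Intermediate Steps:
E = 73350 (E = (140795 + 152605)/4 = (1/4)*293400 = 73350)
m - E = -176725 - 1*73350 = -176725 - 73350 = -250075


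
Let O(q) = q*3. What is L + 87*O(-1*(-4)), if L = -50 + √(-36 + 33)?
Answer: 994 + I*√3 ≈ 994.0 + 1.732*I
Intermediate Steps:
O(q) = 3*q
L = -50 + I*√3 (L = -50 + √(-3) = -50 + I*√3 ≈ -50.0 + 1.732*I)
L + 87*O(-1*(-4)) = (-50 + I*√3) + 87*(3*(-1*(-4))) = (-50 + I*√3) + 87*(3*4) = (-50 + I*√3) + 87*12 = (-50 + I*√3) + 1044 = 994 + I*√3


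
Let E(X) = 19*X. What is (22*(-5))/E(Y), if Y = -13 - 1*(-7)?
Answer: 55/57 ≈ 0.96491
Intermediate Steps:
Y = -6 (Y = -13 + 7 = -6)
(22*(-5))/E(Y) = (22*(-5))/((19*(-6))) = -110/(-114) = -110*(-1/114) = 55/57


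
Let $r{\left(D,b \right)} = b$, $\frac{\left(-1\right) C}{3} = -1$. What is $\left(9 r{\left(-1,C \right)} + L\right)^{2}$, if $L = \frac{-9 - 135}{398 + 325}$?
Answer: $\frac{41718681}{58081} \approx 718.28$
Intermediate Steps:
$C = 3$ ($C = \left(-3\right) \left(-1\right) = 3$)
$L = - \frac{48}{241}$ ($L = - \frac{144}{723} = \left(-144\right) \frac{1}{723} = - \frac{48}{241} \approx -0.19917$)
$\left(9 r{\left(-1,C \right)} + L\right)^{2} = \left(9 \cdot 3 - \frac{48}{241}\right)^{2} = \left(27 - \frac{48}{241}\right)^{2} = \left(\frac{6459}{241}\right)^{2} = \frac{41718681}{58081}$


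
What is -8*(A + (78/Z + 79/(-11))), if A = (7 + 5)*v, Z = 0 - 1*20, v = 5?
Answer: -21524/55 ≈ -391.35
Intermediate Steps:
Z = -20 (Z = 0 - 20 = -20)
A = 60 (A = (7 + 5)*5 = 12*5 = 60)
-8*(A + (78/Z + 79/(-11))) = -8*(60 + (78/(-20) + 79/(-11))) = -8*(60 + (78*(-1/20) + 79*(-1/11))) = -8*(60 + (-39/10 - 79/11)) = -8*(60 - 1219/110) = -8*5381/110 = -21524/55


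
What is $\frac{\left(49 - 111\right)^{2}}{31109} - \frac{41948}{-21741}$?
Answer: $\frac{1388532736}{676340769} \approx 2.053$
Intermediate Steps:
$\frac{\left(49 - 111\right)^{2}}{31109} - \frac{41948}{-21741} = \left(-62\right)^{2} \cdot \frac{1}{31109} - - \frac{41948}{21741} = 3844 \cdot \frac{1}{31109} + \frac{41948}{21741} = \frac{3844}{31109} + \frac{41948}{21741} = \frac{1388532736}{676340769}$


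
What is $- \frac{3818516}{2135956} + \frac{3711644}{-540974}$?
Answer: $- \frac{73482545193}{8496298979} \approx -8.6488$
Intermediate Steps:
$- \frac{3818516}{2135956} + \frac{3711644}{-540974} = \left(-3818516\right) \frac{1}{2135956} + 3711644 \left(- \frac{1}{540974}\right) = - \frac{954629}{533989} - \frac{109166}{15911} = - \frac{73482545193}{8496298979}$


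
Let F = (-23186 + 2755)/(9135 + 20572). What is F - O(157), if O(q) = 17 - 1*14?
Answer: -109552/29707 ≈ -3.6878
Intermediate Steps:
O(q) = 3 (O(q) = 17 - 14 = 3)
F = -20431/29707 ≈ -0.68775
F - O(157) = -20431/29707 - 1*3 = -20431/29707 - 3 = -109552/29707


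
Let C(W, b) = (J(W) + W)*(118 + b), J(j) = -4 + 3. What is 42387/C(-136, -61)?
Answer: -14129/2603 ≈ -5.4280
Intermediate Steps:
J(j) = -1
C(W, b) = (-1 + W)*(118 + b)
42387/C(-136, -61) = 42387/(-118 - 1*(-61) + 118*(-136) - 136*(-61)) = 42387/(-118 + 61 - 16048 + 8296) = 42387/(-7809) = 42387*(-1/7809) = -14129/2603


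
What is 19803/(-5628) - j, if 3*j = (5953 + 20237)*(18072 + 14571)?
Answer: -76372869463/268 ≈ -2.8497e+8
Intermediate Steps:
j = 284973390 (j = ((5953 + 20237)*(18072 + 14571))/3 = (26190*32643)/3 = (⅓)*854920170 = 284973390)
19803/(-5628) - j = 19803/(-5628) - 1*284973390 = 19803*(-1/5628) - 284973390 = -943/268 - 284973390 = -76372869463/268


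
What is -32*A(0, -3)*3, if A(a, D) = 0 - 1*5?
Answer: 480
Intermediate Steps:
A(a, D) = -5 (A(a, D) = 0 - 5 = -5)
-32*A(0, -3)*3 = -32*(-5)*3 = 160*3 = 480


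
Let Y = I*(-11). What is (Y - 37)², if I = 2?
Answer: 3481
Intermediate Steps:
Y = -22 (Y = 2*(-11) = -22)
(Y - 37)² = (-22 - 37)² = (-59)² = 3481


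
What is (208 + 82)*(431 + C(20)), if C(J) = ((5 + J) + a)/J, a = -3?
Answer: 125309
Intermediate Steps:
C(J) = (2 + J)/J (C(J) = ((5 + J) - 3)/J = (2 + J)/J)
(208 + 82)*(431 + C(20)) = (208 + 82)*(431 + (2 + 20)/20) = 290*(431 + (1/20)*22) = 290*(431 + 11/10) = 290*(4321/10) = 125309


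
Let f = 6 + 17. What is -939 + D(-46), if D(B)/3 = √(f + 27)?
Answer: -939 + 15*√2 ≈ -917.79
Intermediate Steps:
f = 23
D(B) = 15*√2 (D(B) = 3*√(23 + 27) = 3*√50 = 3*(5*√2) = 15*√2)
-939 + D(-46) = -939 + 15*√2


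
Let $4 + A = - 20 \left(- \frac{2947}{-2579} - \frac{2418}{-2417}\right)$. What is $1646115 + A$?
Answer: $\frac{10260671911753}{6233443} \approx 1.6461 \cdot 10^{6}$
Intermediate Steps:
$A = - \frac{292112192}{6233443}$ ($A = -4 - 20 \left(- \frac{2947}{-2579} - \frac{2418}{-2417}\right) = -4 - 20 \left(\left(-2947\right) \left(- \frac{1}{2579}\right) - - \frac{2418}{2417}\right) = -4 - 20 \left(\frac{2947}{2579} + \frac{2418}{2417}\right) = -4 - \frac{267178420}{6233443} = - \frac{292112192}{6233443} \approx -46.862$)
$1646115 + A = 1646115 - \frac{292112192}{6233443} = \frac{10260671911753}{6233443}$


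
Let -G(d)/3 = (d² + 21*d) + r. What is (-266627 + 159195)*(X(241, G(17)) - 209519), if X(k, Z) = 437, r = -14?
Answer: 22462097424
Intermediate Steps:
G(d) = 42 - 63*d - 3*d² (G(d) = -3*((d² + 21*d) - 14) = -3*(-14 + d² + 21*d) = 42 - 63*d - 3*d²)
(-266627 + 159195)*(X(241, G(17)) - 209519) = (-266627 + 159195)*(437 - 209519) = -107432*(-209082) = 22462097424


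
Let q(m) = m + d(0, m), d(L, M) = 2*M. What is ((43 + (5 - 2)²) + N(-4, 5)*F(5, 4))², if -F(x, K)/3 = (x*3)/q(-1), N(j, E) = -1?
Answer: 1369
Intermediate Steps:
q(m) = 3*m (q(m) = m + 2*m = 3*m)
F(x, K) = 3*x (F(x, K) = -3*x*3/(3*(-1)) = -3*3*x/(-3) = -3*3*x*(-1)/3 = -(-3)*x = 3*x)
((43 + (5 - 2)²) + N(-4, 5)*F(5, 4))² = ((43 + (5 - 2)²) - 3*5)² = ((43 + 3²) - 1*15)² = ((43 + 9) - 15)² = (52 - 15)² = 37² = 1369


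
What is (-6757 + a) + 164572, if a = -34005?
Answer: 123810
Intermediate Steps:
(-6757 + a) + 164572 = (-6757 - 34005) + 164572 = -40762 + 164572 = 123810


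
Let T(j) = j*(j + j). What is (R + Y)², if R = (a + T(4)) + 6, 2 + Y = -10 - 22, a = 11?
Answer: 225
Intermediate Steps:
T(j) = 2*j² (T(j) = j*(2*j) = 2*j²)
Y = -34 (Y = -2 + (-10 - 22) = -2 - 32 = -34)
R = 49 (R = (11 + 2*4²) + 6 = (11 + 2*16) + 6 = (11 + 32) + 6 = 43 + 6 = 49)
(R + Y)² = (49 - 34)² = 15² = 225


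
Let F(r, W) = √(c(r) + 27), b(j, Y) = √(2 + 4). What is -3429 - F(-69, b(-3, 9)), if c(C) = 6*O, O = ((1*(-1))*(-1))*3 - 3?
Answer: -3429 - 3*√3 ≈ -3434.2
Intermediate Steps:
O = 0 (O = -1*(-1)*3 - 3 = 1*3 - 3 = 3 - 3 = 0)
b(j, Y) = √6
c(C) = 0 (c(C) = 6*0 = 0)
F(r, W) = 3*√3 (F(r, W) = √(0 + 27) = √27 = 3*√3)
-3429 - F(-69, b(-3, 9)) = -3429 - 3*√3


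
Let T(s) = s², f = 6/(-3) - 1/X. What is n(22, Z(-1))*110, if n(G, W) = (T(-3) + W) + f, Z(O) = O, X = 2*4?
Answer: 2585/4 ≈ 646.25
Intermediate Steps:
X = 8
f = -17/8 (f = 6/(-3) - 1/8 = 6*(-⅓) - 1*⅛ = -2 - ⅛ = -17/8 ≈ -2.1250)
n(G, W) = 55/8 + W (n(G, W) = ((-3)² + W) - 17/8 = (9 + W) - 17/8 = 55/8 + W)
n(22, Z(-1))*110 = (55/8 - 1)*110 = (47/8)*110 = 2585/4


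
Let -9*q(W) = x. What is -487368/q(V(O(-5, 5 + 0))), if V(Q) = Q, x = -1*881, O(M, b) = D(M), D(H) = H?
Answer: -4386312/881 ≈ -4978.8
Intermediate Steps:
O(M, b) = M
x = -881
q(W) = 881/9 (q(W) = -⅑*(-881) = 881/9)
-487368/q(V(O(-5, 5 + 0))) = -487368/881/9 = -487368*9/881 = -4386312/881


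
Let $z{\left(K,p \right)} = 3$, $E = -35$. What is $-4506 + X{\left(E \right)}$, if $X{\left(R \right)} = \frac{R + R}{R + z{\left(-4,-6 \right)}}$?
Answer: $- \frac{72061}{16} \approx -4503.8$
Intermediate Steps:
$X{\left(R \right)} = \frac{2 R}{3 + R}$ ($X{\left(R \right)} = \frac{R + R}{R + 3} = \frac{2 R}{3 + R}$)
$-4506 + X{\left(E \right)} = -4506 + 2 \left(-35\right) \frac{1}{3 - 35} = -4506 + 2 \left(-35\right) \frac{1}{-32} = -4506 + 2 \left(-35\right) \left(- \frac{1}{32}\right) = -4506 + \frac{35}{16} = - \frac{72061}{16}$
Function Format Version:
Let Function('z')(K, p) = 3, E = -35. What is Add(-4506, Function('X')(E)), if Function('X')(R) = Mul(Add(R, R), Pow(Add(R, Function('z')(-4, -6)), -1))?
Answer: Rational(-72061, 16) ≈ -4503.8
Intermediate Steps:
Function('X')(R) = Mul(2, R, Pow(Add(3, R), -1)) (Function('X')(R) = Mul(Add(R, R), Pow(Add(R, 3), -1)) = Mul(Mul(2, R), Pow(Add(3, R), -1)) = Mul(2, R, Pow(Add(3, R), -1)))
Add(-4506, Function('X')(E)) = Add(-4506, Mul(2, -35, Pow(Add(3, -35), -1))) = Add(-4506, Mul(2, -35, Pow(-32, -1))) = Add(-4506, Mul(2, -35, Rational(-1, 32))) = Add(-4506, Rational(35, 16)) = Rational(-72061, 16)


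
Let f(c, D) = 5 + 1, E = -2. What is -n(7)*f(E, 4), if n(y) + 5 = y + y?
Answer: -54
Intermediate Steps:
n(y) = -5 + 2*y (n(y) = -5 + (y + y) = -5 + 2*y)
f(c, D) = 6
-n(7)*f(E, 4) = -(-5 + 2*7)*6 = -(-5 + 14)*6 = -9*6 = -1*54 = -54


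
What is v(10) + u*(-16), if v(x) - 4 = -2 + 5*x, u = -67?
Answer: 1124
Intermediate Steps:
v(x) = 2 + 5*x (v(x) = 4 + (-2 + 5*x) = 2 + 5*x)
v(10) + u*(-16) = (2 + 5*10) - 67*(-16) = (2 + 50) + 1072 = 52 + 1072 = 1124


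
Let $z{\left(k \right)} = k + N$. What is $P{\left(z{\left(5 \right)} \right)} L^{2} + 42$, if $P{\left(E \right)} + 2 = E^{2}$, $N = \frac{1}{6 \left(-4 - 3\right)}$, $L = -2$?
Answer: $\frac{58675}{441} \approx 133.05$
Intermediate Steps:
$N = - \frac{1}{42}$ ($N = \frac{1}{6 \left(-7\right)} = \frac{1}{-42} = - \frac{1}{42} \approx -0.02381$)
$z{\left(k \right)} = - \frac{1}{42} + k$ ($z{\left(k \right)} = k - \frac{1}{42} = - \frac{1}{42} + k$)
$P{\left(E \right)} = -2 + E^{2}$
$P{\left(z{\left(5 \right)} \right)} L^{2} + 42 = \left(-2 + \left(- \frac{1}{42} + 5\right)^{2}\right) \left(-2\right)^{2} + 42 = \left(-2 + \left(\frac{209}{42}\right)^{2}\right) 4 + 42 = \left(-2 + \frac{43681}{1764}\right) 4 + 42 = \frac{40153}{1764} \cdot 4 + 42 = \frac{40153}{441} + 42 = \frac{58675}{441}$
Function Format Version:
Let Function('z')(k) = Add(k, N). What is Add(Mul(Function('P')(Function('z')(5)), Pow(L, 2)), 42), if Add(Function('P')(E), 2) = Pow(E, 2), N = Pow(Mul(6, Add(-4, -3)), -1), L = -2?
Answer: Rational(58675, 441) ≈ 133.05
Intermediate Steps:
N = Rational(-1, 42) (N = Pow(Mul(6, -7), -1) = Pow(-42, -1) = Rational(-1, 42) ≈ -0.023810)
Function('z')(k) = Add(Rational(-1, 42), k) (Function('z')(k) = Add(k, Rational(-1, 42)) = Add(Rational(-1, 42), k))
Function('P')(E) = Add(-2, Pow(E, 2))
Add(Mul(Function('P')(Function('z')(5)), Pow(L, 2)), 42) = Add(Mul(Add(-2, Pow(Add(Rational(-1, 42), 5), 2)), Pow(-2, 2)), 42) = Add(Mul(Add(-2, Pow(Rational(209, 42), 2)), 4), 42) = Add(Mul(Add(-2, Rational(43681, 1764)), 4), 42) = Add(Mul(Rational(40153, 1764), 4), 42) = Add(Rational(40153, 441), 42) = Rational(58675, 441)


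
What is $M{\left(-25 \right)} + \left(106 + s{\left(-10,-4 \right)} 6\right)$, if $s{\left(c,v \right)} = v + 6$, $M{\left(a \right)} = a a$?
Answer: $743$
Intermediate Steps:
$M{\left(a \right)} = a^{2}$
$s{\left(c,v \right)} = 6 + v$
$M{\left(-25 \right)} + \left(106 + s{\left(-10,-4 \right)} 6\right) = \left(-25\right)^{2} + \left(106 + \left(6 - 4\right) 6\right) = 625 + \left(106 + 2 \cdot 6\right) = 625 + \left(106 + 12\right) = 625 + 118 = 743$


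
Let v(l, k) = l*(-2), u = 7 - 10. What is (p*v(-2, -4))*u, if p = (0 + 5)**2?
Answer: -300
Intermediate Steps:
u = -3
p = 25 (p = 5**2 = 25)
v(l, k) = -2*l
(p*v(-2, -4))*u = (25*(-2*(-2)))*(-3) = (25*4)*(-3) = 100*(-3) = -300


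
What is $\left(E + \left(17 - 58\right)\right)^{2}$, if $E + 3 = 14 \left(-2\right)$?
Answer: $5184$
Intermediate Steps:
$E = -31$ ($E = -3 + 14 \left(-2\right) = -3 - 28 = -31$)
$\left(E + \left(17 - 58\right)\right)^{2} = \left(-31 + \left(17 - 58\right)\right)^{2} = \left(-31 - 41\right)^{2} = \left(-72\right)^{2} = 5184$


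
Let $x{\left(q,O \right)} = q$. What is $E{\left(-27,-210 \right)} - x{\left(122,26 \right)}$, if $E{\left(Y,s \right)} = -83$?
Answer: $-205$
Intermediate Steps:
$E{\left(-27,-210 \right)} - x{\left(122,26 \right)} = -83 - 122 = -205$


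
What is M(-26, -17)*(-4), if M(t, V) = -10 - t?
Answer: -64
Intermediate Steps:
M(-26, -17)*(-4) = (-10 - 1*(-26))*(-4) = (-10 + 26)*(-4) = 16*(-4) = -64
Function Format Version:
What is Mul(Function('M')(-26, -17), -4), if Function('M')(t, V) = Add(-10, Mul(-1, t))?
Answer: -64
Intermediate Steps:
Mul(Function('M')(-26, -17), -4) = Mul(Add(-10, Mul(-1, -26)), -4) = Mul(Add(-10, 26), -4) = Mul(16, -4) = -64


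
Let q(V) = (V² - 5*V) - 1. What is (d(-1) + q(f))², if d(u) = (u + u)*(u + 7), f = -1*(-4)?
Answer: 289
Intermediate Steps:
f = 4
d(u) = 2*u*(7 + u) (d(u) = (2*u)*(7 + u) = 2*u*(7 + u))
q(V) = -1 + V² - 5*V
(d(-1) + q(f))² = (2*(-1)*(7 - 1) + (-1 + 4² - 5*4))² = (2*(-1)*6 + (-1 + 16 - 20))² = (-12 - 5)² = (-17)² = 289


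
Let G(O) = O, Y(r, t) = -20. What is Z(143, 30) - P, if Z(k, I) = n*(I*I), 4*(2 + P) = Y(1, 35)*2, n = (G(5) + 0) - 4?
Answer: 912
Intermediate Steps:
n = 1 (n = (5 + 0) - 4 = 5 - 4 = 1)
P = -12 (P = -2 + (-20*2)/4 = -2 + (¼)*(-40) = -2 - 10 = -12)
Z(k, I) = I² (Z(k, I) = 1*(I*I) = 1*I² = I²)
Z(143, 30) - P = 30² - 1*(-12) = 900 + 12 = 912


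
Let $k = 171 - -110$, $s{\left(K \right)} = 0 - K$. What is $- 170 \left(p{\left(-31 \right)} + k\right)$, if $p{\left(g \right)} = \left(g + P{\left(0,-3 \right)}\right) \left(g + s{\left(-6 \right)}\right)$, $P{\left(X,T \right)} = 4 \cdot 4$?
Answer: $-111520$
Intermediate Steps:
$P{\left(X,T \right)} = 16$
$s{\left(K \right)} = - K$
$k = 281$ ($k = 171 + 110 = 281$)
$p{\left(g \right)} = \left(6 + g\right) \left(16 + g\right)$ ($p{\left(g \right)} = \left(g + 16\right) \left(g - -6\right) = \left(16 + g\right) \left(g + 6\right) = \left(16 + g\right) \left(6 + g\right) = \left(6 + g\right) \left(16 + g\right)$)
$- 170 \left(p{\left(-31 \right)} + k\right) = - 170 \left(\left(96 + \left(-31\right)^{2} + 22 \left(-31\right)\right) + 281\right) = - 170 \left(\left(96 + 961 - 682\right) + 281\right) = - 170 \left(375 + 281\right) = \left(-170\right) 656 = -111520$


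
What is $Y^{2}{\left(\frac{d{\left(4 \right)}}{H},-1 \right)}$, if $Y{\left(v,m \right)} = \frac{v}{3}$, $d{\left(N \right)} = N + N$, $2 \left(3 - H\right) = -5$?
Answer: $\frac{256}{1089} \approx 0.23508$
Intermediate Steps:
$H = \frac{11}{2}$ ($H = 3 - - \frac{5}{2} = 3 + \frac{5}{2} = \frac{11}{2} \approx 5.5$)
$d{\left(N \right)} = 2 N$
$Y{\left(v,m \right)} = \frac{v}{3}$
$Y^{2}{\left(\frac{d{\left(4 \right)}}{H},-1 \right)} = \left(\frac{2 \cdot 4 \frac{1}{\frac{11}{2}}}{3}\right)^{2} = \left(\frac{8 \cdot \frac{2}{11}}{3}\right)^{2} = \left(\frac{1}{3} \cdot \frac{16}{11}\right)^{2} = \left(\frac{16}{33}\right)^{2} = \frac{256}{1089}$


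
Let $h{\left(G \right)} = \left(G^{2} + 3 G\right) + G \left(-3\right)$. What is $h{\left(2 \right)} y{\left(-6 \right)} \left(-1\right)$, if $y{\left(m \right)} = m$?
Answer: $24$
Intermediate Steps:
$h{\left(G \right)} = G^{2}$ ($h{\left(G \right)} = \left(G^{2} + 3 G\right) - 3 G = G^{2}$)
$h{\left(2 \right)} y{\left(-6 \right)} \left(-1\right) = 2^{2} \left(-6\right) \left(-1\right) = 4 \left(-6\right) \left(-1\right) = \left(-24\right) \left(-1\right) = 24$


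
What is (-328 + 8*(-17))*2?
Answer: -928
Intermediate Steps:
(-328 + 8*(-17))*2 = (-328 - 136)*2 = -464*2 = -928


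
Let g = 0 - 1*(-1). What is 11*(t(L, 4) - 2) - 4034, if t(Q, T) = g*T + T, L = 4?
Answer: -3968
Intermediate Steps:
g = 1 (g = 0 + 1 = 1)
t(Q, T) = 2*T (t(Q, T) = 1*T + T = T + T = 2*T)
11*(t(L, 4) - 2) - 4034 = 11*(2*4 - 2) - 4034 = 11*(8 - 2) - 4034 = 11*6 - 4034 = 66 - 4034 = -3968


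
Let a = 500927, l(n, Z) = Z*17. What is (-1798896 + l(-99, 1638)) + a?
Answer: -1270123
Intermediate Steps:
l(n, Z) = 17*Z
(-1798896 + l(-99, 1638)) + a = (-1798896 + 17*1638) + 500927 = (-1798896 + 27846) + 500927 = -1771050 + 500927 = -1270123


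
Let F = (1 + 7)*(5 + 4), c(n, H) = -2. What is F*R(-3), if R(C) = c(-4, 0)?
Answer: -144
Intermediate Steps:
R(C) = -2
F = 72 (F = 8*9 = 72)
F*R(-3) = 72*(-2) = -144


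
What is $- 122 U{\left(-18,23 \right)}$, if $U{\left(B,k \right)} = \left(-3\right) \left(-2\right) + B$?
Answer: $1464$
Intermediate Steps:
$U{\left(B,k \right)} = 6 + B$
$- 122 U{\left(-18,23 \right)} = - 122 \left(6 - 18\right) = \left(-122\right) \left(-12\right) = 1464$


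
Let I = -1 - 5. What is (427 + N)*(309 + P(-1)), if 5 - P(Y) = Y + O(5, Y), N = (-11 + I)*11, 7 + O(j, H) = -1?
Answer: 77520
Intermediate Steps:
I = -6
O(j, H) = -8 (O(j, H) = -7 - 1 = -8)
N = -187 (N = (-11 - 6)*11 = -17*11 = -187)
P(Y) = 13 - Y (P(Y) = 5 - (Y - 8) = 5 - (-8 + Y) = 5 + (8 - Y) = 13 - Y)
(427 + N)*(309 + P(-1)) = (427 - 187)*(309 + (13 - 1*(-1))) = 240*(309 + (13 + 1)) = 240*(309 + 14) = 240*323 = 77520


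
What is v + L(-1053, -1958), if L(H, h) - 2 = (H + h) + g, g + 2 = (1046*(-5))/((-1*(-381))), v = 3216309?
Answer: 1224261308/381 ≈ 3.2133e+6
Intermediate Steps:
g = -5992/381 (g = -2 + (1046*(-5))/((-1*(-381))) = -2 - 5230/381 = -5992/381 ≈ -15.727)
L(H, h) = -5230/381 + H + h (L(H, h) = 2 + ((H + h) - 5992/381) = 2 + (-5992/381 + H + h) = -5230/381 + H + h)
v + L(-1053, -1958) = 3216309 + (-5230/381 - 1053 - 1958) = 3216309 - 1152421/381 = 1224261308/381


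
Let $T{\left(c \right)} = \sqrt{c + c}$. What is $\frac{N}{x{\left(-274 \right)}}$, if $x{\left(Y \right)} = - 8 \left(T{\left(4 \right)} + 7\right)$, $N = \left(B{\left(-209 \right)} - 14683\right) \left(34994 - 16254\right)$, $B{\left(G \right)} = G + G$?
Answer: $\frac{495237295}{82} - \frac{70748185 \sqrt{2}}{41} \approx 3.5992 \cdot 10^{6}$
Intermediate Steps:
$B{\left(G \right)} = 2 G$
$T{\left(c \right)} = \sqrt{2} \sqrt{c}$ ($T{\left(c \right)} = \sqrt{2 c} = \sqrt{2} \sqrt{c}$)
$N = -282992740$ ($N = \left(2 \left(-209\right) - 14683\right) \left(34994 - 16254\right) = \left(-418 - 14683\right) 18740 = \left(-15101\right) 18740 = -282992740$)
$x{\left(Y \right)} = -56 - 16 \sqrt{2}$ ($x{\left(Y \right)} = - 8 \left(\sqrt{2} \sqrt{4} + 7\right) = - 8 \left(\sqrt{2} \cdot 2 + 7\right) = - 8 \left(2 \sqrt{2} + 7\right) = - 8 \left(7 + 2 \sqrt{2}\right) = -56 - 16 \sqrt{2}$)
$\frac{N}{x{\left(-274 \right)}} = - \frac{282992740}{-56 - 16 \sqrt{2}}$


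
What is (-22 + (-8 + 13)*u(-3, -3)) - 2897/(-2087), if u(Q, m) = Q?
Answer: -74322/2087 ≈ -35.612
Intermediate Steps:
(-22 + (-8 + 13)*u(-3, -3)) - 2897/(-2087) = (-22 + (-8 + 13)*(-3)) - 2897/(-2087) = (-22 + 5*(-3)) - 2897*(-1/2087) = (-22 - 15) + 2897/2087 = -37 + 2897/2087 = -74322/2087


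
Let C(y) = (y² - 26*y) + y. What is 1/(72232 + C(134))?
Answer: 1/86838 ≈ 1.1516e-5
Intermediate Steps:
C(y) = y² - 25*y
1/(72232 + C(134)) = 1/(72232 + 134*(-25 + 134)) = 1/(72232 + 134*109) = 1/(72232 + 14606) = 1/86838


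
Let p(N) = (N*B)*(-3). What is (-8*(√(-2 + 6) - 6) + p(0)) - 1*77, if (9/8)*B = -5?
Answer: -45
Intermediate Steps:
B = -40/9 (B = (8/9)*(-5) = -40/9 ≈ -4.4444)
p(N) = 40*N/3 (p(N) = (N*(-40/9))*(-3) = -40*N/9*(-3) = 40*N/3)
(-8*(√(-2 + 6) - 6) + p(0)) - 1*77 = (-8*(√(-2 + 6) - 6) + (40/3)*0) - 1*77 = (-8*(√4 - 6) + 0) - 77 = (-8*(2 - 6) + 0) - 77 = (-8*(-4) + 0) - 77 = (32 + 0) - 77 = 32 - 77 = -45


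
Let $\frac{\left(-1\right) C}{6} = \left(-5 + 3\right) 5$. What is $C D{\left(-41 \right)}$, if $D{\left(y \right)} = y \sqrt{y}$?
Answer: $- 2460 i \sqrt{41} \approx - 15752.0 i$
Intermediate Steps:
$D{\left(y \right)} = y^{\frac{3}{2}}$
$C = 60$ ($C = - 6 \left(-5 + 3\right) 5 = - 6 \left(\left(-2\right) 5\right) = \left(-6\right) \left(-10\right) = 60$)
$C D{\left(-41 \right)} = 60 \left(-41\right)^{\frac{3}{2}} = 60 \left(- 41 i \sqrt{41}\right) = - 2460 i \sqrt{41}$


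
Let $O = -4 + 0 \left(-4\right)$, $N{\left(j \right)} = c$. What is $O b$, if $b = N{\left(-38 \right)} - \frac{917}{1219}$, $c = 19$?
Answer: $- \frac{88976}{1219} \approx -72.991$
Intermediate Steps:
$N{\left(j \right)} = 19$
$b = \frac{22244}{1219}$ ($b = 19 - \frac{917}{1219} = \frac{22244}{1219} \approx 18.248$)
$O = -4$ ($O = -4 + 0 = -4$)
$O b = \left(-4\right) \frac{22244}{1219} = - \frac{88976}{1219}$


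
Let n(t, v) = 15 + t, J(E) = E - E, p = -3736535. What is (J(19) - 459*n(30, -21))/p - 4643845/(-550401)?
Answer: 3472651581946/411318520107 ≈ 8.4427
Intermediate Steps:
J(E) = 0
(J(19) - 459*n(30, -21))/p - 4643845/(-550401) = (0 - 459*(15 + 30))/(-3736535) - 4643845/(-550401) = (0 - 459*45)*(-1/3736535) - 4643845*(-1/550401) = (0 - 20655)*(-1/3736535) + 4643845/550401 = -20655*(-1/3736535) + 4643845/550401 = 4131/747307 + 4643845/550401 = 3472651581946/411318520107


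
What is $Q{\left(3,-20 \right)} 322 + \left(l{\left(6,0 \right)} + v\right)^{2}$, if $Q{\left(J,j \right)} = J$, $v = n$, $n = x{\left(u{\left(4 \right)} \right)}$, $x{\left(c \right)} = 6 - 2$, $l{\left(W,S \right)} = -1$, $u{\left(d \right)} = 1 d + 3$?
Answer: $975$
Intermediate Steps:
$u{\left(d \right)} = 3 + d$ ($u{\left(d \right)} = d + 3 = 3 + d$)
$x{\left(c \right)} = 4$ ($x{\left(c \right)} = 6 - 2 = 4$)
$n = 4$
$v = 4$
$Q{\left(3,-20 \right)} 322 + \left(l{\left(6,0 \right)} + v\right)^{2} = 3 \cdot 322 + \left(-1 + 4\right)^{2} = 966 + 3^{2} = 966 + 9 = 975$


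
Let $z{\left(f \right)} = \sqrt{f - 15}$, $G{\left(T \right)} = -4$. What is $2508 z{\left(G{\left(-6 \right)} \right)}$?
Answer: $2508 i \sqrt{19} \approx 10932.0 i$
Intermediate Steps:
$z{\left(f \right)} = \sqrt{-15 + f}$
$2508 z{\left(G{\left(-6 \right)} \right)} = 2508 \sqrt{-15 - 4} = 2508 \sqrt{-19} = 2508 i \sqrt{19}$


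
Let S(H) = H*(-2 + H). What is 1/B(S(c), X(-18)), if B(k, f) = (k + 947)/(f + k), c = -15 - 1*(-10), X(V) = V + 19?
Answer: 18/491 ≈ 0.036660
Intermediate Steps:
X(V) = 19 + V
c = -5 (c = -15 + 10 = -5)
B(k, f) = (947 + k)/(f + k)
1/B(S(c), X(-18)) = 1/((947 - 5*(-2 - 5))/((19 - 18) - 5*(-2 - 5))) = 1/((947 - 5*(-7))/(1 - 5*(-7))) = 1/((947 + 35)/(1 + 35)) = 1/(982/36) = 1/((1/36)*982) = 1/(491/18) = 18/491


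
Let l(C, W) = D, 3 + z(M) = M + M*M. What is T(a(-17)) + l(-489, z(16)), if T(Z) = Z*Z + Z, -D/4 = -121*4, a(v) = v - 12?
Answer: 2748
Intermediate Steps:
z(M) = -3 + M + M² (z(M) = -3 + (M + M*M) = -3 + (M + M²) = -3 + M + M²)
a(v) = -12 + v
D = 1936 (D = -(-484)*4 = -4*(-484) = 1936)
l(C, W) = 1936
T(Z) = Z + Z² (T(Z) = Z² + Z = Z + Z²)
T(a(-17)) + l(-489, z(16)) = (-12 - 17)*(1 + (-12 - 17)) + 1936 = -29*(1 - 29) + 1936 = -29*(-28) + 1936 = 812 + 1936 = 2748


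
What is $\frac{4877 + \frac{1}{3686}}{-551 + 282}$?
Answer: $- \frac{17976623}{991534} \approx -18.13$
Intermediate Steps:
$\frac{4877 + \frac{1}{3686}}{-551 + 282} = \frac{4877 + \frac{1}{3686}}{-269} = \frac{17976623}{3686} \left(- \frac{1}{269}\right) = - \frac{17976623}{991534}$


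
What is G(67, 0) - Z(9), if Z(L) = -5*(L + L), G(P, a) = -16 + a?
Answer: 74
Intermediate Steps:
Z(L) = -10*L
G(67, 0) - Z(9) = (-16 + 0) - (-10)*9 = -16 - 1*(-90) = -16 + 90 = 74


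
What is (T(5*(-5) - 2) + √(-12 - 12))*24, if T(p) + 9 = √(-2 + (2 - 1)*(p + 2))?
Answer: -216 + 48*I*√6 + 72*I*√3 ≈ -216.0 + 242.28*I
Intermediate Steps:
T(p) = -9 + √p (T(p) = -9 + √(-2 + (2 - 1)*(p + 2)) = -9 + √(-2 + 1*(2 + p)) = -9 + √(-2 + (2 + p)) = -9 + √p)
(T(5*(-5) - 2) + √(-12 - 12))*24 = ((-9 + √(5*(-5) - 2)) + √(-12 - 12))*24 = ((-9 + √(-25 - 2)) + √(-24))*24 = ((-9 + √(-27)) + 2*I*√6)*24 = ((-9 + 3*I*√3) + 2*I*√6)*24 = (-9 + 2*I*√6 + 3*I*√3)*24 = -216 + 48*I*√6 + 72*I*√3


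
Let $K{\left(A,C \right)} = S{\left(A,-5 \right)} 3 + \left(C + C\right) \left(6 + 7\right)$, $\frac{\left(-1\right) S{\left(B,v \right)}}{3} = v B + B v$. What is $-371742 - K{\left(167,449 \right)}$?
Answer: $-398446$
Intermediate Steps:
$S{\left(B,v \right)} = - 6 B v$ ($S{\left(B,v \right)} = - 3 \left(v B + B v\right) = - 3 \left(B v + B v\right) = - 3 \cdot 2 B v = - 6 B v$)
$K{\left(A,C \right)} = 26 C + 90 A$ ($K{\left(A,C \right)} = \left(-6\right) A \left(-5\right) 3 + \left(C + C\right) \left(6 + 7\right) = 30 A 3 + 2 C 13 = 90 A + 26 C = 26 C + 90 A$)
$-371742 - K{\left(167,449 \right)} = -371742 - \left(26 \cdot 449 + 90 \cdot 167\right) = -371742 - \left(11674 + 15030\right) = -371742 - 26704 = -398446$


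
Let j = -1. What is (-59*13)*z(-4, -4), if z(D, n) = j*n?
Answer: -3068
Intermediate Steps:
z(D, n) = -n
(-59*13)*z(-4, -4) = (-59*13)*(-1*(-4)) = -767*4 = -3068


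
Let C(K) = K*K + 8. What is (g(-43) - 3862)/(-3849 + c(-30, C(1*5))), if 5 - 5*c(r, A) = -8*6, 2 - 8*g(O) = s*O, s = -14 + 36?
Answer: 37435/38384 ≈ 0.97528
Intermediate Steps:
C(K) = 8 + K**2 (C(K) = K**2 + 8 = 8 + K**2)
s = 22
g(O) = 1/4 - 11*O/4
c(r, A) = 53/5 (c(r, A) = 1 - (-8)*6/5 = 1 - 1/5*(-48) = 1 + 48/5 = 53/5)
(g(-43) - 3862)/(-3849 + c(-30, C(1*5))) = ((1/4 - 11/4*(-43)) - 3862)/(-3849 + 53/5) = ((1/4 + 473/4) - 3862)/(-19192/5) = (237/2 - 3862)*(-5/19192) = -7487/2*(-5/19192) = 37435/38384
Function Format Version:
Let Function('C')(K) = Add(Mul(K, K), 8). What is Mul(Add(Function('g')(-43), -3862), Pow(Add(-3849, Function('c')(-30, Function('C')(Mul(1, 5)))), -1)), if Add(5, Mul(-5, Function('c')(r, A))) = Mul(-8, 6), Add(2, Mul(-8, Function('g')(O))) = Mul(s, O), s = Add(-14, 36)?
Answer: Rational(37435, 38384) ≈ 0.97528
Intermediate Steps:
Function('C')(K) = Add(8, Pow(K, 2)) (Function('C')(K) = Add(Pow(K, 2), 8) = Add(8, Pow(K, 2)))
s = 22
Function('g')(O) = Add(Rational(1, 4), Mul(Rational(-11, 4), O)) (Function('g')(O) = Add(Rational(1, 4), Mul(Rational(-1, 8), Mul(22, O))) = Add(Rational(1, 4), Mul(Rational(-11, 4), O)))
Function('c')(r, A) = Rational(53, 5) (Function('c')(r, A) = Add(1, Mul(Rational(-1, 5), Mul(-8, 6))) = Add(1, Mul(Rational(-1, 5), -48)) = Add(1, Rational(48, 5)) = Rational(53, 5))
Mul(Add(Function('g')(-43), -3862), Pow(Add(-3849, Function('c')(-30, Function('C')(Mul(1, 5)))), -1)) = Mul(Add(Add(Rational(1, 4), Mul(Rational(-11, 4), -43)), -3862), Pow(Add(-3849, Rational(53, 5)), -1)) = Mul(Add(Add(Rational(1, 4), Rational(473, 4)), -3862), Pow(Rational(-19192, 5), -1)) = Mul(Add(Rational(237, 2), -3862), Rational(-5, 19192)) = Mul(Rational(-7487, 2), Rational(-5, 19192)) = Rational(37435, 38384)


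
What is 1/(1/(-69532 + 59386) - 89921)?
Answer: -10146/912338467 ≈ -1.1121e-5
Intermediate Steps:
1/(1/(-69532 + 59386) - 89921) = 1/(1/(-10146) - 89921) = 1/(-1/10146 - 89921) = 1/(-912338467/10146) = -10146/912338467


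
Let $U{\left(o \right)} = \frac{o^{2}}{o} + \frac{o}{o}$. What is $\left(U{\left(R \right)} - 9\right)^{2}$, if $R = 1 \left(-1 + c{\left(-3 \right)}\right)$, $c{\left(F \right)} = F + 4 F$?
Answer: $576$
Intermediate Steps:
$c{\left(F \right)} = 5 F$
$R = -16$ ($R = 1 \left(-1 + 5 \left(-3\right)\right) = 1 \left(-1 - 15\right) = 1 \left(-16\right) = -16$)
$U{\left(o \right)} = 1 + o$ ($U{\left(o \right)} = o + 1 = 1 + o$)
$\left(U{\left(R \right)} - 9\right)^{2} = \left(\left(1 - 16\right) - 9\right)^{2} = \left(-15 - 9\right)^{2} = \left(-24\right)^{2} = 576$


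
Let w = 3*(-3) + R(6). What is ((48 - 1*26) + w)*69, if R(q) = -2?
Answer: 759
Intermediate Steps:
w = -11 (w = 3*(-3) - 2 = -9 - 2 = -11)
((48 - 1*26) + w)*69 = ((48 - 1*26) - 11)*69 = ((48 - 26) - 11)*69 = (22 - 11)*69 = 11*69 = 759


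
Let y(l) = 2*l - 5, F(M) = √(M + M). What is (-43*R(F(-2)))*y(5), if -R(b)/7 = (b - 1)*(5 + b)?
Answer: -13545 + 12040*I ≈ -13545.0 + 12040.0*I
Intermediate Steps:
F(M) = √2*√M (F(M) = √(2*M) = √2*√M)
R(b) = -7*(-1 + b)*(5 + b) (R(b) = -7*(b - 1)*(5 + b) = -7*(-1 + b)*(5 + b))
y(l) = -5 + 2*l
(-43*R(F(-2)))*y(5) = (-43*(35 - 28*√2*√(-2) - 7*(√2*√(-2))²))*(-5 + 2*5) = (-43*(35 - 28*√2*I*√2 - 7*(√2*(I*√2))²))*(-5 + 10) = -43*(35 - 56*I - 7*(2*I)²)*5 = -43*(35 - 56*I - 7*(-4))*5 = -43*(35 - 56*I + 28)*5 = -43*(63 - 56*I)*5 = (-2709 + 2408*I)*5 = -13545 + 12040*I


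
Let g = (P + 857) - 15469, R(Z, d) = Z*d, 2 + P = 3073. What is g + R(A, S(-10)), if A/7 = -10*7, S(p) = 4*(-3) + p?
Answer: -761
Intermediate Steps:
P = 3071 (P = -2 + 3073 = 3071)
S(p) = -12 + p
A = -490 (A = 7*(-10*7) = 7*(-70) = -490)
g = -11541 (g = (3071 + 857) - 15469 = 3928 - 15469 = -11541)
g + R(A, S(-10)) = -11541 - 490*(-12 - 10) = -11541 - 490*(-22) = -11541 + 10780 = -761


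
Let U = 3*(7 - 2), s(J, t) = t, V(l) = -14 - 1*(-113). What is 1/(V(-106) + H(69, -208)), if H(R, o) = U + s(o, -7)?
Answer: 1/107 ≈ 0.0093458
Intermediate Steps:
V(l) = 99 (V(l) = -14 + 113 = 99)
U = 15 (U = 3*5 = 15)
H(R, o) = 8 (H(R, o) = 15 - 7 = 8)
1/(V(-106) + H(69, -208)) = 1/(99 + 8) = 1/107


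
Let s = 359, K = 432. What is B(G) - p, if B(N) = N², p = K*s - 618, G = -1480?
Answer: 2035930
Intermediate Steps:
p = 154470 (p = 432*359 - 618 = 155088 - 618 = 154470)
B(G) - p = (-1480)² - 1*154470 = 2190400 - 154470 = 2035930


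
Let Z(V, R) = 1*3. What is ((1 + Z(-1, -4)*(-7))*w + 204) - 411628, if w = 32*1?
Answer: -412064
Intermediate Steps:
Z(V, R) = 3
w = 32
((1 + Z(-1, -4)*(-7))*w + 204) - 411628 = ((1 + 3*(-7))*32 + 204) - 411628 = ((1 - 21)*32 + 204) - 411628 = (-20*32 + 204) - 411628 = (-640 + 204) - 411628 = -436 - 411628 = -412064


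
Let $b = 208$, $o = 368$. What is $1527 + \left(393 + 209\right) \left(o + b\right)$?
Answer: $348279$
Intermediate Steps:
$1527 + \left(393 + 209\right) \left(o + b\right) = 1527 + \left(393 + 209\right) \left(368 + 208\right) = 1527 + 602 \cdot 576 = 1527 + 346752 = 348279$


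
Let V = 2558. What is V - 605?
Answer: 1953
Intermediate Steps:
V - 605 = 2558 - 605 = 1953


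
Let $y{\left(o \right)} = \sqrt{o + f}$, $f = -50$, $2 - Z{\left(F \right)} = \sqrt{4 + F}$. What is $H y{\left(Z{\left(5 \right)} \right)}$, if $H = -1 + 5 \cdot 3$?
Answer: $14 i \sqrt{51} \approx 99.98 i$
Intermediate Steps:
$Z{\left(F \right)} = 2 - \sqrt{4 + F}$
$H = 14$ ($H = -1 + 15 = 14$)
$y{\left(o \right)} = \sqrt{-50 + o}$ ($y{\left(o \right)} = \sqrt{o - 50} = \sqrt{-50 + o}$)
$H y{\left(Z{\left(5 \right)} \right)} = 14 \sqrt{-50 + \left(2 - \sqrt{4 + 5}\right)} = 14 \sqrt{-50 + \left(2 - \sqrt{9}\right)} = 14 \sqrt{-50 + \left(2 - 3\right)} = 14 \sqrt{-50 - 1} = 14 \sqrt{-51} = 14 i \sqrt{51}$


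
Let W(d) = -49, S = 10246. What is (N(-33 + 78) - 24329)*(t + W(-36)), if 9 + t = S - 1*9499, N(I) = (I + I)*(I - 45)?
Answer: -16762681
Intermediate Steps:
N(I) = 2*I*(-45 + I) (N(I) = (2*I)*(-45 + I) = 2*I*(-45 + I))
t = 738 (t = -9 + (10246 - 1*9499) = -9 + (10246 - 9499) = -9 + 747 = 738)
(N(-33 + 78) - 24329)*(t + W(-36)) = (2*(-33 + 78)*(-45 + (-33 + 78)) - 24329)*(738 - 49) = (2*45*(-45 + 45) - 24329)*689 = (2*45*0 - 24329)*689 = (0 - 24329)*689 = -24329*689 = -16762681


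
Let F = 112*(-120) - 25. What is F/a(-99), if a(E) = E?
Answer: 13465/99 ≈ 136.01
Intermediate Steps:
F = -13465 (F = -13440 - 25 = -13465)
F/a(-99) = -13465/(-99) = -13465*(-1/99) = 13465/99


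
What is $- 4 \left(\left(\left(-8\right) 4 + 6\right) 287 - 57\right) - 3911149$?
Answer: $-3881073$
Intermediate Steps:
$- 4 \left(\left(\left(-8\right) 4 + 6\right) 287 - 57\right) - 3911149 = - 4 \left(\left(-32 + 6\right) 287 - 57\right) - 3911149 = - 4 \left(\left(-26\right) 287 - 57\right) - 3911149 = - 4 \left(-7462 - 57\right) - 3911149 = \left(-4\right) \left(-7519\right) - 3911149 = 30076 - 3911149 = -3881073$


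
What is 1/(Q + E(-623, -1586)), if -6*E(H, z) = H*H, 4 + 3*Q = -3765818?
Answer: -6/7919773 ≈ -7.5760e-7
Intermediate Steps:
Q = -1255274 (Q = -4/3 + (⅓)*(-3765818) = -4/3 - 3765818/3 = -1255274)
E(H, z) = -H²/6 (E(H, z) = -H*H/6 = -H²/6)
1/(Q + E(-623, -1586)) = 1/(-1255274 - ⅙*(-623)²) = 1/(-1255274 - ⅙*388129) = 1/(-1255274 - 388129/6) = 1/(-7919773/6) = -6/7919773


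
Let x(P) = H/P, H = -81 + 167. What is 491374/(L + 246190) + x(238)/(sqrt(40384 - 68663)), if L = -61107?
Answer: 491374/185083 - 43*I*sqrt(28279)/3365201 ≈ 2.6549 - 0.0021488*I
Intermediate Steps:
H = 86
x(P) = 86/P
491374/(L + 246190) + x(238)/(sqrt(40384 - 68663)) = 491374/(-61107 + 246190) + (86/238)/(sqrt(40384 - 68663)) = 491374/185083 + (86*(1/238))/(sqrt(-28279)) = 491374*(1/185083) + 43/(119*((I*sqrt(28279)))) = 491374/185083 + 43*(-I*sqrt(28279)/28279)/119 = 491374/185083 - 43*I*sqrt(28279)/3365201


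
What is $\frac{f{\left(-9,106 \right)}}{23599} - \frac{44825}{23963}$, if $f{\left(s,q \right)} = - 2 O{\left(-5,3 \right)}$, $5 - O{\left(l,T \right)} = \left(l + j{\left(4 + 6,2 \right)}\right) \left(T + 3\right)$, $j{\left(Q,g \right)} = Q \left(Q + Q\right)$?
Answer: $- \frac{1001991385}{565502837} \approx -1.7719$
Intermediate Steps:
$j{\left(Q,g \right)} = 2 Q^{2}$ ($j{\left(Q,g \right)} = Q 2 Q = 2 Q^{2}$)
$O{\left(l,T \right)} = 5 - \left(3 + T\right) \left(200 + l\right)$ ($O{\left(l,T \right)} = 5 - \left(l + 2 \left(4 + 6\right)^{2}\right) \left(T + 3\right) = 5 - \left(l + 2 \cdot 10^{2}\right) \left(3 + T\right) = 5 - \left(l + 2 \cdot 100\right) \left(3 + T\right) = 5 - \left(l + 200\right) \left(3 + T\right) = 5 - \left(200 + l\right) \left(3 + T\right) = 5 - \left(3 + T\right) \left(200 + l\right)$)
$f{\left(s,q \right)} = 2330$ ($f{\left(s,q \right)} = - 2 \left(-595 - 600 - -15 - 3 \left(-5\right)\right) = - 2 \left(-595 - 600 + 15 + 15\right) = \left(-2\right) \left(-1165\right) = 2330$)
$\frac{f{\left(-9,106 \right)}}{23599} - \frac{44825}{23963} = \frac{2330}{23599} - \frac{44825}{23963} = - \frac{1001991385}{565502837}$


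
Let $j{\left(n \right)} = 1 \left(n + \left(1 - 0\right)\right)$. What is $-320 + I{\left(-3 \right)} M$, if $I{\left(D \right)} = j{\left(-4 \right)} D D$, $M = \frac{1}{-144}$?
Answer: $- \frac{5117}{16} \approx -319.81$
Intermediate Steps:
$j{\left(n \right)} = 1 + n$ ($j{\left(n \right)} = 1 \left(n + \left(1 + 0\right)\right) = 1 \left(n + 1\right) = 1 \left(1 + n\right) = 1 + n$)
$M = - \frac{1}{144} \approx -0.0069444$
$I{\left(D \right)} = - 3 D^{2}$ ($I{\left(D \right)} = \left(1 - 4\right) D D = - 3 D D = - 3 D^{2}$)
$-320 + I{\left(-3 \right)} M = -320 + - 3 \left(-3\right)^{2} \left(- \frac{1}{144}\right) = -320 + \left(-3\right) 9 \left(- \frac{1}{144}\right) = -320 - - \frac{3}{16} = -320 + \frac{3}{16} = - \frac{5117}{16}$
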